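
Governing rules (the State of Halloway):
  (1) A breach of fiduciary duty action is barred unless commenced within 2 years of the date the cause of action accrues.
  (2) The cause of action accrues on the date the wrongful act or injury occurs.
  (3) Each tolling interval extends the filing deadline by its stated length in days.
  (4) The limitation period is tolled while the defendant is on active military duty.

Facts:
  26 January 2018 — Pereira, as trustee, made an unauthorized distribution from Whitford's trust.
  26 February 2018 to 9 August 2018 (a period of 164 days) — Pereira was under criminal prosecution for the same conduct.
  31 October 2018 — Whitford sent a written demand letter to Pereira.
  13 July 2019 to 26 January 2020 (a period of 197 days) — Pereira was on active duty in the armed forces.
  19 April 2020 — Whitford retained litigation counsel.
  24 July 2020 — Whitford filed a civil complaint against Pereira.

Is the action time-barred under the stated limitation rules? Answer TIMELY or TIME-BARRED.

TIMELY

The cause of action accrued on 26 January 2018, the date of the act.
The untolled deadline — 2 years after 26 January 2018 — is 26 January 2020.
Because the defendant's active military service ran from 13 July 2019 to 26 January 2020, the deadline is extended by 197 days to 10 August 2020.
The pending criminal prosecution from 26 February 2018 to 9 August 2018 does not toll the period, because no stated rule makes a criminal prosecution a tolling event.
None of the other events listed affects the running of the period under the stated rules.
Whitford filed on 24 July 2020, before the 10 August 2020 deadline, so the action is timely.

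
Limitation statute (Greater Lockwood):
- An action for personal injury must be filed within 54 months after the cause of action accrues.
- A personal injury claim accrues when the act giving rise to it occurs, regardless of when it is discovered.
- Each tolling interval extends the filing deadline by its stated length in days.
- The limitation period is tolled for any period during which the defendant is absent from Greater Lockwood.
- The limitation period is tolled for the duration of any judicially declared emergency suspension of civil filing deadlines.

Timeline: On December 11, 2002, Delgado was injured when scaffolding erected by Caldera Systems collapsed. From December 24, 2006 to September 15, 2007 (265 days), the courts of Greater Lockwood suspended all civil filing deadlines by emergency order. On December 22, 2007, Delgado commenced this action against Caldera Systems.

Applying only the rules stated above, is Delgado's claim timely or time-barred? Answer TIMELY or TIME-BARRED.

TIMELY

The limitation period began to run on December 11, 2002.
54 months from December 11, 2002 is June 11, 2007.
The emergency suspension of filing deadlines from December 24, 2006 to September 15, 2007 tolled the period for 265 days, extending the deadline to March 2, 2008.
Filing on December 22, 2007 beat the March 2, 2008 deadline — the action is timely.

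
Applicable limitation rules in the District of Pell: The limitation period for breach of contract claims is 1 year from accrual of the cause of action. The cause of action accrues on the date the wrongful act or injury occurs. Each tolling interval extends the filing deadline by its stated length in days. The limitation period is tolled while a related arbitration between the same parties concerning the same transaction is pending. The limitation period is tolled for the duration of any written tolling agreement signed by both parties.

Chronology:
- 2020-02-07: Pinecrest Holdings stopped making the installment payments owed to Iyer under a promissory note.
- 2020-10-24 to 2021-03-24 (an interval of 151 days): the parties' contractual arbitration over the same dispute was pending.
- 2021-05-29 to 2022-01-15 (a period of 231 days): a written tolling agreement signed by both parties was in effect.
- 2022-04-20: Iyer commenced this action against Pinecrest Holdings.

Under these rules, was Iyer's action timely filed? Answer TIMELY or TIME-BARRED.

TIME-BARRED

The limitation period began to run on 2020-02-07.
The untolled deadline — 1 year after 2020-02-07 — is 2021-02-07.
The period was tolled for 151 days by the pending related arbitration (2020-10-24 to 2021-03-24), pushing the deadline to 2021-07-08.
The written tolling agreement from 2021-05-29 to 2022-01-15 tolled the period for 231 days, extending the deadline to 2022-02-24.
Filing on 2022-04-20 missed the 2022-02-24 deadline — the action is time-barred.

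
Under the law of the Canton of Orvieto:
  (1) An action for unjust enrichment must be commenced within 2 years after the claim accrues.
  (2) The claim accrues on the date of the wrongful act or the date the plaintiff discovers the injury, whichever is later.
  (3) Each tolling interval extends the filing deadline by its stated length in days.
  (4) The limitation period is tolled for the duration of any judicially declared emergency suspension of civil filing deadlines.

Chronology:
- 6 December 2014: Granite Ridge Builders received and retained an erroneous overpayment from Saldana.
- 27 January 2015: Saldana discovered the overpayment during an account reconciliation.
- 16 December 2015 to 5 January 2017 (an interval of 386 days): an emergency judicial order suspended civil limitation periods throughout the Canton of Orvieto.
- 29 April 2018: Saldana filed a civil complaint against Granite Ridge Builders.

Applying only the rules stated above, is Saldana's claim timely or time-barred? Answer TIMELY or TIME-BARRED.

The claim accrued on 27 January 2015 — the later of the 6 December 2014 act and the 27 January 2015 discovery.
The untolled deadline — 2 years after 27 January 2015 — is 27 January 2017.
The period was tolled for 386 days by the emergency suspension of filing deadlines (16 December 2015 to 5 January 2017), pushing the deadline to 17 February 2018.
Filing on 29 April 2018 missed the 17 February 2018 deadline — the action is time-barred.

TIME-BARRED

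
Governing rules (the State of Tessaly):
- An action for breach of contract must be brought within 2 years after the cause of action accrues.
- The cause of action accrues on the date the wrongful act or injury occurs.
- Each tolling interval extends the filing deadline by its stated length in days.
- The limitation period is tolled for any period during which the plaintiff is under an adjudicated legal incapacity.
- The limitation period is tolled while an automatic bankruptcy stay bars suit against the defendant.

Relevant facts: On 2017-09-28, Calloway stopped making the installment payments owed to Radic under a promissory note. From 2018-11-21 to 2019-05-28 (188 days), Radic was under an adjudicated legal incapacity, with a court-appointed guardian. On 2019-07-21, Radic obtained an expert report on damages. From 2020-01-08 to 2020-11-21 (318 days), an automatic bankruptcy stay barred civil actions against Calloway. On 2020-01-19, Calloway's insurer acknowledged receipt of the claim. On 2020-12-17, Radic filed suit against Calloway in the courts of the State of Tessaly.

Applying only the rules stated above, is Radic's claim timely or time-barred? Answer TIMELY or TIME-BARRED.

The limitation period began to run on 2017-09-28.
The untolled deadline — 2 years after 2017-09-28 — is 2019-09-28.
The plaintiff's legal incapacity from 2018-11-21 to 2019-05-28 tolled the period for 188 days, extending the deadline to 2020-04-03.
The period was tolled for 318 days by the automatic bankruptcy stay (2020-01-08 to 2020-11-21), pushing the deadline to 2021-02-15.
None of the other events listed affects the running of the period under the stated rules.
Radic filed on 2020-12-17, before the 2021-02-15 deadline, so the action is timely.

TIMELY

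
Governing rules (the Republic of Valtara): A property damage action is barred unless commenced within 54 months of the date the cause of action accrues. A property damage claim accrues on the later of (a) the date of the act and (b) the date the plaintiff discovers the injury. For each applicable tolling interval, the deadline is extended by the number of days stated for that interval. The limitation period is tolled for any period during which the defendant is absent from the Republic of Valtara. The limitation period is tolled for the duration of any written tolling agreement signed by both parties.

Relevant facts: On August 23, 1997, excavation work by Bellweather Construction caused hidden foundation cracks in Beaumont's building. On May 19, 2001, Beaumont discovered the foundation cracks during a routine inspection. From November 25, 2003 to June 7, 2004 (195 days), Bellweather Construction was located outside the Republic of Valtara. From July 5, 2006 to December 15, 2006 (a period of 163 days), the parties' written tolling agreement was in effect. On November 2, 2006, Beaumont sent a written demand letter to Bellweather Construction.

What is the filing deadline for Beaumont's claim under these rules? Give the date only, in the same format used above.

Taking the later of the act (August 23, 1997) and discovery (May 19, 2001), the claim accrued on May 19, 2001.
54 months from May 19, 2001 is November 19, 2005.
Because the defendant's absence from the jurisdiction ran from November 25, 2003 to June 7, 2004, the deadline is extended by 195 days to June 2, 2006.
The written tolling agreement from July 5, 2006 to December 15, 2006 began after the period had already run on June 2, 2006, so it has no tolling effect.
None of the other events listed affects the running of the period under the stated rules.

June 2, 2006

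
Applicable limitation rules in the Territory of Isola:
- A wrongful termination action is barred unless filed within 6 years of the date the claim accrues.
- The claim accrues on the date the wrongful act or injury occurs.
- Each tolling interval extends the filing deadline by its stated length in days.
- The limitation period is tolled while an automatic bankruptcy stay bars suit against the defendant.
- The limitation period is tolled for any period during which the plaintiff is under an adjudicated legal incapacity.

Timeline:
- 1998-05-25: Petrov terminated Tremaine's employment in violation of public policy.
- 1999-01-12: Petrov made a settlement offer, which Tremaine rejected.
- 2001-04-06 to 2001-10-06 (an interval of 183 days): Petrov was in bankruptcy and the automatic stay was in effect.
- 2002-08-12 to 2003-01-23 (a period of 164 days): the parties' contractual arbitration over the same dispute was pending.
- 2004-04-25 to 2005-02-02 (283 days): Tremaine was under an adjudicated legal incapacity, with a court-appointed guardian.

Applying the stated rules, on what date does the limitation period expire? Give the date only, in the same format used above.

The limitation period began to run on 1998-05-25.
The untolled deadline — 6 years after 1998-05-25 — is 2004-05-25.
The period was tolled for 183 days by the automatic bankruptcy stay (2001-04-06 to 2001-10-06), pushing the deadline to 2004-11-24.
Because the plaintiff's legal incapacity ran from 2004-04-25 to 2005-02-02, the deadline is extended by 283 days to 2005-09-03.
The pending related arbitration from 2002-08-12 to 2003-01-23 does not toll the period, because no stated rule makes a pending arbitration a tolling event.
Nothing else in the chronology tolls or restarts the period.

2005-09-03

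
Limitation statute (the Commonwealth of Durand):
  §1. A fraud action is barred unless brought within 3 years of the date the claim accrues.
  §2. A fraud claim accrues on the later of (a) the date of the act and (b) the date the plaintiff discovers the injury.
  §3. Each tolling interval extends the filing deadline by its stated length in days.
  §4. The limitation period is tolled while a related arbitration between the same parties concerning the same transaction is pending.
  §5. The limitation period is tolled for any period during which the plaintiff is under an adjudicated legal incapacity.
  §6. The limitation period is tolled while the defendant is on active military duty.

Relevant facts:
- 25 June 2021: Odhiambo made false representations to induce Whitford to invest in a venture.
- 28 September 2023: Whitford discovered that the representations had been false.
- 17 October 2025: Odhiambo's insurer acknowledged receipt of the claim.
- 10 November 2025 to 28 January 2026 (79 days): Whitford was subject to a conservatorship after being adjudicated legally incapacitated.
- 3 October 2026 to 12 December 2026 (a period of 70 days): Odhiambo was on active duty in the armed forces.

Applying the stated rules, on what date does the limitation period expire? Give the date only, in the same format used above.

The claim accrued on 28 September 2023 — the later of the 25 June 2021 act and the 28 September 2023 discovery.
Adding the 3 years base period to 28 September 2023 gives a deadline of 28 September 2026, before any tolling.
The plaintiff's legal incapacity from 10 November 2025 to 28 January 2026 tolled the period for 79 days, extending the deadline to 16 December 2026.
Because the defendant's active military service ran from 3 October 2026 to 12 December 2026, the deadline is extended by 70 days to 24 February 2027.
None of the other events listed affects the running of the period under the stated rules.

24 February 2027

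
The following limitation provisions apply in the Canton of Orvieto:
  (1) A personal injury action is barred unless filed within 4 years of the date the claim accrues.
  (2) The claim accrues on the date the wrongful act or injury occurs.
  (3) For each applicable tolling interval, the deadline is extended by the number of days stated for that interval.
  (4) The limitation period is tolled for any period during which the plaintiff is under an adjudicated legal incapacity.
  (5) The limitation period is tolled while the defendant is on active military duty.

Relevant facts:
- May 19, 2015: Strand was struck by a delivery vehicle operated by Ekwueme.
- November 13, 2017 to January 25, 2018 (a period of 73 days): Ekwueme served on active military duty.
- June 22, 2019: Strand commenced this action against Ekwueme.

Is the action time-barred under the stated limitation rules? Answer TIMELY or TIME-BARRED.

TIMELY

The claim accrued on May 19, 2015, when the wrongful act occurred.
The untolled deadline — 4 years after May 19, 2015 — is May 19, 2019.
The defendant's active military service from November 13, 2017 to January 25, 2018 tolled the period for 73 days, extending the deadline to July 31, 2019.
The June 22, 2019 filing precedes the July 31, 2019 deadline; the claim is timely.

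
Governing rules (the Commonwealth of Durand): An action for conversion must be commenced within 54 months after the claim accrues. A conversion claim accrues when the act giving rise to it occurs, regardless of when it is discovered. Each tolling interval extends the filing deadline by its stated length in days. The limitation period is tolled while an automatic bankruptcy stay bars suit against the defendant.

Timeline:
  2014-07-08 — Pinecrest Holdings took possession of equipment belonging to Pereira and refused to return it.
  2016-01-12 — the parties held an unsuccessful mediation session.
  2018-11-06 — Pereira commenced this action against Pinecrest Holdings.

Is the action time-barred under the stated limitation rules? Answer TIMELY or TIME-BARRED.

The claim accrued on 2014-07-08, the date of the act.
The untolled deadline — 54 months after 2014-07-08 — is 2019-01-08.
None of the other events listed affects the running of the period under the stated rules.
Pereira filed on 2018-11-06, before the 2019-01-08 deadline, so the action is timely.

TIMELY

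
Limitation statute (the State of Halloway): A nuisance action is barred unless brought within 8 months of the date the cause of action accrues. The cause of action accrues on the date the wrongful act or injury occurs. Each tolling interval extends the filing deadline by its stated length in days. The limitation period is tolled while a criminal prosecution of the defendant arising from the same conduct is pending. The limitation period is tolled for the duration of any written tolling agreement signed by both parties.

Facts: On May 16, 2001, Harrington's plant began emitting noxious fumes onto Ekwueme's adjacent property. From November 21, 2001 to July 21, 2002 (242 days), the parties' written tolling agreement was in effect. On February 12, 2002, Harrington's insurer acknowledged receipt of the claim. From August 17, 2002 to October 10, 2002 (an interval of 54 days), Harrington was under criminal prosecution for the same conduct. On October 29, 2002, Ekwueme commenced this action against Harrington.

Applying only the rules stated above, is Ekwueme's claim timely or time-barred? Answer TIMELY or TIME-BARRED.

The cause of action accrued on May 16, 2001, the date of the act.
8 months from May 16, 2001 is January 16, 2002.
The period was tolled for 242 days by the written tolling agreement (November 21, 2001 to July 21, 2002), pushing the deadline to September 15, 2002.
The period was tolled for 54 days by the pending criminal prosecution (August 17, 2002 to October 10, 2002), pushing the deadline to November 8, 2002.
The other events in the timeline have no effect on the limitation period under the stated rules.
Filing on October 29, 2002 beat the November 8, 2002 deadline — the action is timely.

TIMELY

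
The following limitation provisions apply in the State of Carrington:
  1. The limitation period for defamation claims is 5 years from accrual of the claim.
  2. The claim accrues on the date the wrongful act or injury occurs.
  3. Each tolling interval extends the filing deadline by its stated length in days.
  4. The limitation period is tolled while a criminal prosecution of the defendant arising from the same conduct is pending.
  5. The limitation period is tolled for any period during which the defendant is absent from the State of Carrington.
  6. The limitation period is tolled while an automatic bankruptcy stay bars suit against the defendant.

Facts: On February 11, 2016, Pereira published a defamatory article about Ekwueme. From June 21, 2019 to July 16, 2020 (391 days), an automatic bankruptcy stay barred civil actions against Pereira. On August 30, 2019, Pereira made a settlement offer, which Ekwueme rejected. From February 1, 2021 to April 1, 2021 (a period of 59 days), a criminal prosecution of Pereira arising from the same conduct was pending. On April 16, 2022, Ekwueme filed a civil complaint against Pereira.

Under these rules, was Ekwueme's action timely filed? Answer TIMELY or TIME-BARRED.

TIMELY

The limitation period began to run on February 11, 2016.
The untolled deadline — 5 years after February 11, 2016 — is February 11, 2021.
The automatic bankruptcy stay from June 21, 2019 to July 16, 2020 tolled the period for 391 days, extending the deadline to March 9, 2022.
The pending criminal prosecution from February 1, 2021 to April 1, 2021 tolled the period for 59 days, extending the deadline to May 7, 2022.
None of the other events listed affects the running of the period under the stated rules.
Ekwueme filed on April 16, 2022, before the May 7, 2022 deadline, so the action is timely.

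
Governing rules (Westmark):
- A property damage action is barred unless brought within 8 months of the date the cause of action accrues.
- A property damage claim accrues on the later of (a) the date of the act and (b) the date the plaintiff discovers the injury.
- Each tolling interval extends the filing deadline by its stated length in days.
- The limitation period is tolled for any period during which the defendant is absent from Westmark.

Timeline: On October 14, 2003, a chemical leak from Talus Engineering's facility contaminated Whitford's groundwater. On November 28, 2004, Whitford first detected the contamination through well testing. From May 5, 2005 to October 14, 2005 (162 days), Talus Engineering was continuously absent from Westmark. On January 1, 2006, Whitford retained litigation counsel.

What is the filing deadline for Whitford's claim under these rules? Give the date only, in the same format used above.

January 6, 2006

The claim accrued on November 28, 2004 — the later of the October 14, 2003 act and the November 28, 2004 discovery.
The untolled deadline — 8 months after November 28, 2004 — is July 28, 2005.
The period was tolled for 162 days by the defendant's absence from the jurisdiction (May 5, 2005 to October 14, 2005), pushing the deadline to January 6, 2006.
None of the other events listed affects the running of the period under the stated rules.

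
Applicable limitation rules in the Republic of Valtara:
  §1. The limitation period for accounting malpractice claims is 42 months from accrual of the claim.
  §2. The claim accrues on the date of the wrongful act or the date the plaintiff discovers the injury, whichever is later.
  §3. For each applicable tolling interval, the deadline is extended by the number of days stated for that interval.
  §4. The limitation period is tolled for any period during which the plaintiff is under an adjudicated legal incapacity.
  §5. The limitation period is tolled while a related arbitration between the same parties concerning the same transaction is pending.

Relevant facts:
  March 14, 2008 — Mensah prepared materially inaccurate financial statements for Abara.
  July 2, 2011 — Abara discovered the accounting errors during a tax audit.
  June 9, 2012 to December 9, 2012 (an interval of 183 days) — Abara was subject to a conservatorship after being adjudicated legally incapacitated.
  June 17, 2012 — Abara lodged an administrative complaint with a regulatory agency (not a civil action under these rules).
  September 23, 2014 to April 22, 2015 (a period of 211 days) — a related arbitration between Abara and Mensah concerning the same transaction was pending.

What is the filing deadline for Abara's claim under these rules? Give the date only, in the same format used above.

January 31, 2016

Taking the later of the act (March 14, 2008) and discovery (July 2, 2011), the claim accrued on July 2, 2011.
The untolled deadline — 42 months after July 2, 2011 — is January 2, 2015.
The plaintiff's legal incapacity from June 9, 2012 to December 9, 2012 tolled the period for 183 days, extending the deadline to July 4, 2015.
The period was tolled for 211 days by the pending related arbitration (September 23, 2014 to April 22, 2015), pushing the deadline to January 31, 2016.
None of the other events listed affects the running of the period under the stated rules.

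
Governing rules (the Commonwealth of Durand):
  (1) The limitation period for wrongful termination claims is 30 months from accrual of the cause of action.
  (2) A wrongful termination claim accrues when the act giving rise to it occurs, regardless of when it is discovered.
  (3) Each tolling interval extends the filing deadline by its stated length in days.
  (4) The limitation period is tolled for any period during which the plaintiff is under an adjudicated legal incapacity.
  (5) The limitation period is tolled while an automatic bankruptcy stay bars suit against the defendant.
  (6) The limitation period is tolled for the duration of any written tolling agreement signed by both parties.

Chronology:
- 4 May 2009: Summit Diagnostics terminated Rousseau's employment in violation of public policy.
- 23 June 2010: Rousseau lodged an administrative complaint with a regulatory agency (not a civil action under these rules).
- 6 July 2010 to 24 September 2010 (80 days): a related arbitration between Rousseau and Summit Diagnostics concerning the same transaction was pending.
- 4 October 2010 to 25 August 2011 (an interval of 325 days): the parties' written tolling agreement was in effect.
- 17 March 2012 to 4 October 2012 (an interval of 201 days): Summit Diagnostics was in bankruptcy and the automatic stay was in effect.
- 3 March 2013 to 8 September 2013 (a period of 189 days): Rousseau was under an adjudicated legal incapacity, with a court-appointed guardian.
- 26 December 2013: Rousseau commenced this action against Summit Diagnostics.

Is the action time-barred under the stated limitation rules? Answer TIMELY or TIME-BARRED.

TIME-BARRED

The limitation period began to run on 4 May 2009.
Adding the 30 months base period to 4 May 2009 gives a deadline of 4 November 2011, before any tolling.
The written tolling agreement from 4 October 2010 to 25 August 2011 tolled the period for 325 days, extending the deadline to 24 September 2012.
The period was tolled for 201 days by the automatic bankruptcy stay (17 March 2012 to 4 October 2012), pushing the deadline to 13 April 2013.
The period was tolled for 189 days by the plaintiff's legal incapacity (3 March 2013 to 8 September 2013), pushing the deadline to 19 October 2013.
Although a pending arbitration ran from 6 July 2010 to 24 September 2010, the stated rules do not make that a tolling event, so it is disregarded.
The other events in the timeline have no effect on the limitation period under the stated rules.
The 26 December 2013 filing falls after the 19 October 2013 deadline; the claim is time-barred.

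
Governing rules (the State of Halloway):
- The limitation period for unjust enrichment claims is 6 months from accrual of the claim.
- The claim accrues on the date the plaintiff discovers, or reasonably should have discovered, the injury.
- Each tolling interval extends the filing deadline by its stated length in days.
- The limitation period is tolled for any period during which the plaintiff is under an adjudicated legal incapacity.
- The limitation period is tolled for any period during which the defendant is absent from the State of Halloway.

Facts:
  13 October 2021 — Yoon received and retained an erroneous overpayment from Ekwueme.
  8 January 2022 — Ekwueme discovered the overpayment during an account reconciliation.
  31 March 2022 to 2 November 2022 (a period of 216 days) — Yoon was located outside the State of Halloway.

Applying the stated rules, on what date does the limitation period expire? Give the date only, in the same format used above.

Under the discovery rule, the claim accrued on 8 January 2022, when Ekwueme discovered the injury — not on the 13 October 2021 date of the underlying act.
Adding the 6 months base period to 8 January 2022 gives a deadline of 8 July 2022, before any tolling.
The defendant's absence from the jurisdiction from 31 March 2022 to 2 November 2022 tolled the period for 216 days, extending the deadline to 9 February 2023.

9 February 2023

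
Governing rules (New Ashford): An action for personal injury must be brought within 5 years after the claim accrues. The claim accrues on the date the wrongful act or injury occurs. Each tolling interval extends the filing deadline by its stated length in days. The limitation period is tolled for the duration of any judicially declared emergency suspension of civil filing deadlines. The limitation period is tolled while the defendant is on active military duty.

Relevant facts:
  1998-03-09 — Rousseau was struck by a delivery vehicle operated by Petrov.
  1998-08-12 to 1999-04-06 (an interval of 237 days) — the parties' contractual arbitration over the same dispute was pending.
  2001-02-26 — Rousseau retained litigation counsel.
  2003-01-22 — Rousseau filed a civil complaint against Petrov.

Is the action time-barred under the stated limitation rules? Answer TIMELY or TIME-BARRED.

TIMELY

The claim accrued on 1998-03-09, the date of the act.
5 years from 1998-03-09 is 2003-03-09.
The pending related arbitration from 1998-08-12 to 1999-04-06 does not toll the period, because no stated rule makes a pending arbitration a tolling event.
The other events in the timeline have no effect on the limitation period under the stated rules.
Filing on 2003-01-22 beat the 2003-03-09 deadline — the action is timely.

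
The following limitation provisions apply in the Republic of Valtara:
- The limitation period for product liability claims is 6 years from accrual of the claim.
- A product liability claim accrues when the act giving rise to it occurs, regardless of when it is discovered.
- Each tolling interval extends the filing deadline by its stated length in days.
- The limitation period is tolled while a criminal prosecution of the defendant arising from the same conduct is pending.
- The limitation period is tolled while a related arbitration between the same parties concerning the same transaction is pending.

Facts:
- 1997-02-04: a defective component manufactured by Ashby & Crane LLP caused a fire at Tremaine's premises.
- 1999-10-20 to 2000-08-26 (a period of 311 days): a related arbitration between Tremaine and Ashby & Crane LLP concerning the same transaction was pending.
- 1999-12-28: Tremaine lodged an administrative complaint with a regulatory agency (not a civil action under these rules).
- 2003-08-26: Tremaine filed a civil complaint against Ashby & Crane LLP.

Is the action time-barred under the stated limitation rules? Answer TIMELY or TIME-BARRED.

TIMELY

The claim accrued on 1997-02-04, when the wrongful act occurred.
6 years from 1997-02-04 is 2003-02-04.
Because the pending related arbitration ran from 1999-10-20 to 2000-08-26, the deadline is extended by 311 days to 2003-12-12.
Nothing else in the chronology tolls or restarts the period.
The 2003-08-26 filing precedes the 2003-12-12 deadline; the claim is timely.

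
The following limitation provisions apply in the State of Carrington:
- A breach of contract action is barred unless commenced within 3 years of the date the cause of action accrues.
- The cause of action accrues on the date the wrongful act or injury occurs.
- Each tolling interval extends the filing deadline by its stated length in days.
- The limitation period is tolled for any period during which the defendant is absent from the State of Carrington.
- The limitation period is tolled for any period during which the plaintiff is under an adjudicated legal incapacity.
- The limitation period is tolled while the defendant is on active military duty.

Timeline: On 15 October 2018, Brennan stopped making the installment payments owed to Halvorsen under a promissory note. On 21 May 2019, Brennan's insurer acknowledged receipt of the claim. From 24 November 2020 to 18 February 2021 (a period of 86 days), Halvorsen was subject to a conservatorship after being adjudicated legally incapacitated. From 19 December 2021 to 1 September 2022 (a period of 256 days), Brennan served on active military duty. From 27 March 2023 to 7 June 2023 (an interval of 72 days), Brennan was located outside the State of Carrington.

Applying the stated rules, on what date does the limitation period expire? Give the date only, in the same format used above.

22 September 2022

The cause of action accrued on 15 October 2018, the date of the act.
Adding the 3 years base period to 15 October 2018 gives a deadline of 15 October 2021, before any tolling.
The period was tolled for 86 days by the plaintiff's legal incapacity (24 November 2020 to 18 February 2021), pushing the deadline to 9 January 2022.
The period was tolled for 256 days by the defendant's active military service (19 December 2021 to 1 September 2022), pushing the deadline to 22 September 2022.
By the time the defendant's absence from the jurisdiction began on 27 March 2023, the limitation period had already expired on 22 September 2022; that interval cannot revive it.
Nothing else in the chronology tolls or restarts the period.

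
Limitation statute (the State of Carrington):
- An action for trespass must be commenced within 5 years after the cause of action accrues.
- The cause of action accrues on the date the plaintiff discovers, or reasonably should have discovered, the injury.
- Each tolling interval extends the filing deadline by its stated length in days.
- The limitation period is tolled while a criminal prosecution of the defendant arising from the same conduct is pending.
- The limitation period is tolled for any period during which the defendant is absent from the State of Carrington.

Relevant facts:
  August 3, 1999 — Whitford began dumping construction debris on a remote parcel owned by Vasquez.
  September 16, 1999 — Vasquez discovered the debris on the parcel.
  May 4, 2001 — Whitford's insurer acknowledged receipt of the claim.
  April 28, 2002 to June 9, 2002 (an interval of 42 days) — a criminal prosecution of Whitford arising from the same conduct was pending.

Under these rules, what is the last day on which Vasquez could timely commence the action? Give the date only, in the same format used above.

October 28, 2004

Accrual is tied to discovery, so the period began on September 16, 1999 rather than on August 3, 1999 when the act occurred.
5 years from September 16, 1999 is September 16, 2004.
The period was tolled for 42 days by the pending criminal prosecution (April 28, 2002 to June 9, 2002), pushing the deadline to October 28, 2004.
None of the other events listed affects the running of the period under the stated rules.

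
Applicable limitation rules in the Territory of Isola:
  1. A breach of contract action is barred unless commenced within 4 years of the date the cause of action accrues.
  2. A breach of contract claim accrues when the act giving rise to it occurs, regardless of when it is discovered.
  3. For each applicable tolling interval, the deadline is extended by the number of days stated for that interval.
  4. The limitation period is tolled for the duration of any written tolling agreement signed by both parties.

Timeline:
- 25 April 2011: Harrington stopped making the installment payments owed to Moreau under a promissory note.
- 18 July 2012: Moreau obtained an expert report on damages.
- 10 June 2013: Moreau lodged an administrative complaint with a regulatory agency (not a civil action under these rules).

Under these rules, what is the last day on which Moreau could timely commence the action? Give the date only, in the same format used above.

The cause of action accrued on 25 April 2011, the date of the act.
The untolled deadline — 4 years after 25 April 2011 — is 25 April 2015.
Nothing else in the chronology tolls or restarts the period.

25 April 2015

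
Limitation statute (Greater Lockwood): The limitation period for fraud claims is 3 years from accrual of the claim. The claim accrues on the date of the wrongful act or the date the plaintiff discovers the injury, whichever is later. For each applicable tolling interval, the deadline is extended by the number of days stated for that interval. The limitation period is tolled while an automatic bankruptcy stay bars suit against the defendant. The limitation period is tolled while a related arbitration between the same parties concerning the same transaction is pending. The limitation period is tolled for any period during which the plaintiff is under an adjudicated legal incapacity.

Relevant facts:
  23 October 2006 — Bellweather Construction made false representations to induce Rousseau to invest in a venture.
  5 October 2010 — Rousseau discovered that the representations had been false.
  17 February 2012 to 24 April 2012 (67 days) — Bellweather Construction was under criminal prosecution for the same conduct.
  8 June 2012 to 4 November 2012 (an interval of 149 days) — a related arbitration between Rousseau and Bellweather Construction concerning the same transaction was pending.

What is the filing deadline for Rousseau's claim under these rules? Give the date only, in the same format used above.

Taking the later of the act (23 October 2006) and discovery (5 October 2010), the claim accrued on 5 October 2010.
The untolled deadline — 3 years after 5 October 2010 — is 5 October 2013.
Because the pending related arbitration ran from 8 June 2012 to 4 November 2012, the deadline is extended by 149 days to 3 March 2014.
The pending criminal prosecution from 17 February 2012 to 24 April 2012 does not toll the period, because no stated rule makes a criminal prosecution a tolling event.

3 March 2014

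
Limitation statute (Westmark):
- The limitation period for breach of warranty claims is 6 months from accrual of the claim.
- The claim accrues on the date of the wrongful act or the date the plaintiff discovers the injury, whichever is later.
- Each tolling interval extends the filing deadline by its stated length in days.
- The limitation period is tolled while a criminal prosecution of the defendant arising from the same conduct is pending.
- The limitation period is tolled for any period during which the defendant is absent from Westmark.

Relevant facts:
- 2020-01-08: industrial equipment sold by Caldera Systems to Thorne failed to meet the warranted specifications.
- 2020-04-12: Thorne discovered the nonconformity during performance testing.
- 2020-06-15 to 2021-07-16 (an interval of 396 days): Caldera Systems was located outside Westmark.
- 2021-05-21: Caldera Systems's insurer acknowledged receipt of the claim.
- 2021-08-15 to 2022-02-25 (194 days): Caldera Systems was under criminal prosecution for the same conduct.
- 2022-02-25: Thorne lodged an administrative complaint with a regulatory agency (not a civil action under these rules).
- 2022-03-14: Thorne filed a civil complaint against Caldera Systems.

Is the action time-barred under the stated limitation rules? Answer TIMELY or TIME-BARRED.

TIMELY

The claim accrued on 2020-04-12 — the later of the 2020-01-08 act and the 2020-04-12 discovery.
Adding the 6 months base period to 2020-04-12 gives a deadline of 2020-10-12, before any tolling.
The defendant's absence from the jurisdiction from 2020-06-15 to 2021-07-16 tolled the period for 396 days, extending the deadline to 2021-11-12.
Because the pending criminal prosecution ran from 2021-08-15 to 2022-02-25, the deadline is extended by 194 days to 2022-05-25.
None of the other events listed affects the running of the period under the stated rules.
The 2022-03-14 filing precedes the 2022-05-25 deadline; the claim is timely.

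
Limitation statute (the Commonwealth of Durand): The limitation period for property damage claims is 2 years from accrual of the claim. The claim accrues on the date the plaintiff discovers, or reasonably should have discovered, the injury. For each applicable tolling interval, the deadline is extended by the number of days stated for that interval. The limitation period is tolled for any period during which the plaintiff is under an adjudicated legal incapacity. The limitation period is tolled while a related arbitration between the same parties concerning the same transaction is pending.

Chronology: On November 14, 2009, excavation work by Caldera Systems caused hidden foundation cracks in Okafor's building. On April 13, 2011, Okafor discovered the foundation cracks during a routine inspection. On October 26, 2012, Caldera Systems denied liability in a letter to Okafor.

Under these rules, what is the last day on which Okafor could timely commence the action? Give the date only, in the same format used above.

The claim did not accrue until Okafor discovered the injury on April 13, 2011; the November 14, 2009 act date does not start the clock under the stated rule.
Adding the 2 years base period to April 13, 2011 gives a deadline of April 13, 2013, before any tolling.
None of the other events listed affects the running of the period under the stated rules.

April 13, 2013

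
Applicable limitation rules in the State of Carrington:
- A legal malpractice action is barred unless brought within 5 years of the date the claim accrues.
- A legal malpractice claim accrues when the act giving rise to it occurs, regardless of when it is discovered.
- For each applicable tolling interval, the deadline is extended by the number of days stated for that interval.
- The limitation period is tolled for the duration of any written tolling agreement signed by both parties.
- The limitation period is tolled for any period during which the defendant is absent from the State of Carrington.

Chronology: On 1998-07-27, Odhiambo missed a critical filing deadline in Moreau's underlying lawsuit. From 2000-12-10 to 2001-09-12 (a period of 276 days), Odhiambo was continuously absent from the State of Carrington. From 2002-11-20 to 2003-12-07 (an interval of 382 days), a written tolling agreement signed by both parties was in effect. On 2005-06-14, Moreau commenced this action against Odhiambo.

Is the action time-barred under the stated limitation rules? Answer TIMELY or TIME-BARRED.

The claim accrued on 1998-07-27, when the wrongful act occurred.
5 years from 1998-07-27 is 2003-07-27.
The period was tolled for 276 days by the defendant's absence from the jurisdiction (2000-12-10 to 2001-09-12), pushing the deadline to 2004-04-28.
The written tolling agreement from 2002-11-20 to 2003-12-07 tolled the period for 382 days, extending the deadline to 2005-05-15.
Filing on 2005-06-14 missed the 2005-05-15 deadline — the action is time-barred.

TIME-BARRED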